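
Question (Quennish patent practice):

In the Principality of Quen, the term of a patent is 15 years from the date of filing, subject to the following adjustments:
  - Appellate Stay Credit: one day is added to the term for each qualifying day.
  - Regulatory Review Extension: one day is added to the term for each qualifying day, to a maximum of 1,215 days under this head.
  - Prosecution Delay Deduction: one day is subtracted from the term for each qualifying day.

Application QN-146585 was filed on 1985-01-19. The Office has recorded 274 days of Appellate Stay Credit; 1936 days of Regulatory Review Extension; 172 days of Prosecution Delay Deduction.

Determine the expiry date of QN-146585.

August 28, 2003

Base term: filing date + 15 years → 19 January 2000.
Appellate Stay Credit: +274 days → 19 October 2000.
Regulatory Review Extension: 1936 days claimed exceeds the 1215-day cap, so +1215 days → 16 February 2004.
Prosecution Delay Deduction: −172 days → 28 August 2003.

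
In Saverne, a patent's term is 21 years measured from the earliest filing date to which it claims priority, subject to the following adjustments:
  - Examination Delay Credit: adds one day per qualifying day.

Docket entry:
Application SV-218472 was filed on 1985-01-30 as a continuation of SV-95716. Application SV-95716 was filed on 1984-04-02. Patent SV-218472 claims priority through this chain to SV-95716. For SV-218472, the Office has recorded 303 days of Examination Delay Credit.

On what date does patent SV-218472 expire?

Earliest priority filing: 2 April 1984.
Base term: 2 April 1984 + 21 years → 2 April 2005.
Examination Delay Credit: +303 days → 30 January 2006.

2006-01-30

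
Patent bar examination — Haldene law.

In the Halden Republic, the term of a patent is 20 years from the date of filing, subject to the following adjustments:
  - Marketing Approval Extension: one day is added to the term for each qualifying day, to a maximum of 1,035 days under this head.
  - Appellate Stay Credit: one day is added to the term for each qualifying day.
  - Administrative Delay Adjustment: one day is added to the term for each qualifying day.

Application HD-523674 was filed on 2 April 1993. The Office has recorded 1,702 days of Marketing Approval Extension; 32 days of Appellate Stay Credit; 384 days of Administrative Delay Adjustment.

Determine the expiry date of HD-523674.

Base term: filing date + 20 years → 2 April 2013.
Marketing Approval Extension: 1702 days claimed exceeds the 1035-day cap, so +1035 days → 1 February 2016.
Appellate Stay Credit: +32 days → 4 March 2016.
Administrative Delay Adjustment: +384 days → 23 March 2017.

2017-03-23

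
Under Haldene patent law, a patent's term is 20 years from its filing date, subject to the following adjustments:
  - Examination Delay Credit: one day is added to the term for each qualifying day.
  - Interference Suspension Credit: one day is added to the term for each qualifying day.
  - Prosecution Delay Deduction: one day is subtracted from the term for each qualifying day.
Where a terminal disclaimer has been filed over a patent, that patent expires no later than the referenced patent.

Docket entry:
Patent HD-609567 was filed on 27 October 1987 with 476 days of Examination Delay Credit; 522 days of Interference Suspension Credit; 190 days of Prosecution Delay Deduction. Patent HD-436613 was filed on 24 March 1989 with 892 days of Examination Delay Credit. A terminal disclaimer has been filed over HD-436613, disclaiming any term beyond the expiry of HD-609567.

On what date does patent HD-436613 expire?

Natural term of HD-436613:
  Base: filing + 20 years → 24 March 2009.
  Examination Delay Credit: +892 days → 2 September 2011.
Expiry of referenced patent HD-609567:
  Base: filing + 20 years → 27 October 2007.
  Examination Delay Credit: +476 days → 14 February 2009.
  Interference Suspension Credit: +522 days → 21 July 2010.
  Prosecution Delay Deduction: −190 days → 12 January 2010.
Terminal disclaimer: HD-436613 expires on the earlier of 2 September 2011 and 12 January 2010.

January 12, 2010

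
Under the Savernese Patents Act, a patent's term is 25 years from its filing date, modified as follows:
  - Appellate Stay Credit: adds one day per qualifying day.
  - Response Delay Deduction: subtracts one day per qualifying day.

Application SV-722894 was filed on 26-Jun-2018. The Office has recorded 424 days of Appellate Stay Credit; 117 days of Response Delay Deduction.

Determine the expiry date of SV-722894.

Base term: filing date + 25 years → 26 June 2043.
Appellate Stay Credit: +424 days → 23 August 2044.
Response Delay Deduction: −117 days → 28 April 2044.

2044-04-28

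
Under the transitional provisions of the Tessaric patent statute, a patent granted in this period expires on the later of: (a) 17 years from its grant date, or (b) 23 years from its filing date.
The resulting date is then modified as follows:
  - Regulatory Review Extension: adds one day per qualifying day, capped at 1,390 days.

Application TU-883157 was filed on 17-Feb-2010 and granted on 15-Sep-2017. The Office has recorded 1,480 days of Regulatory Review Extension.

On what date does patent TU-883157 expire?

(a) grant + 17 years → 15 September 2034.
(b) filing + 23 years → 17 February 2033.
Later of the two: 15 September 2034.
Regulatory Review Extension: 1480 days claimed exceeds the 1390-day cap, so +1390 days → 6 July 2038.

July 6, 2038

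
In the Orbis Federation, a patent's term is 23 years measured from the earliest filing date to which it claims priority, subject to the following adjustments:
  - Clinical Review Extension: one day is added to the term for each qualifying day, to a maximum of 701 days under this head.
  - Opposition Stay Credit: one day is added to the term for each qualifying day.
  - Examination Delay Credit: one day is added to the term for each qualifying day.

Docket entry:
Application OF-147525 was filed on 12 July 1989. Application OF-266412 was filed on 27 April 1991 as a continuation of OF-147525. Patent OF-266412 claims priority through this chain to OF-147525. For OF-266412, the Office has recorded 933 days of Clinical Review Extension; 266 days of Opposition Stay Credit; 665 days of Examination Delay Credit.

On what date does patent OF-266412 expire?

2016-12-30

Earliest priority filing: 12 July 1989.
Base term: 12 July 1989 + 23 years → 12 July 2012.
Clinical Review Extension: 933 days claimed exceeds the 701-day cap, so +701 days → 13 June 2014.
Opposition Stay Credit: +266 days → 6 March 2015.
Examination Delay Credit: +665 days → 30 December 2016.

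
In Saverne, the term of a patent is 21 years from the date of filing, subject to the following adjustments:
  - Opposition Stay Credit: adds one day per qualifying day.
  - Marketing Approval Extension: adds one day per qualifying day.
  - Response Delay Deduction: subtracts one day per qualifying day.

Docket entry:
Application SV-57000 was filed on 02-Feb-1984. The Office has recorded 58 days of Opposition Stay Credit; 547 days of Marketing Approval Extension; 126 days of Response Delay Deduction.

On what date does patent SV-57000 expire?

May 27, 2006

Base term: filing date + 21 years → 2 February 2005.
Opposition Stay Credit: +58 days → 1 April 2005.
Marketing Approval Extension: +547 days → 30 September 2006.
Response Delay Deduction: −126 days → 27 May 2006.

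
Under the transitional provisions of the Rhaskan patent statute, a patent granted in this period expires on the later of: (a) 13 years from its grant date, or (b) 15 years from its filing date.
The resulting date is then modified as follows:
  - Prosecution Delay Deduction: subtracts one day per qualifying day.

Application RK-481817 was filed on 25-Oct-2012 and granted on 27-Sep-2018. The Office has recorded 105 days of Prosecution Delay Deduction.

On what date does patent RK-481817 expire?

(a) grant + 13 years → 27 September 2031.
(b) filing + 15 years → 25 October 2027.
Later of the two: 27 September 2031.
Prosecution Delay Deduction: −105 days → 14 June 2031.

2031-06-14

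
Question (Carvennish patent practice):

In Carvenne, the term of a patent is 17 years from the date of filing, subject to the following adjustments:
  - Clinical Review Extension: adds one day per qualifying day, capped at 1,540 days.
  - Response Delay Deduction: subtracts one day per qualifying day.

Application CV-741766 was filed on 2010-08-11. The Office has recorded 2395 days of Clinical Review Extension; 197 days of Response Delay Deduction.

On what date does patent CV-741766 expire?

2031-04-15

Base term: filing date + 17 years → 11 August 2027.
Clinical Review Extension: 2395 days claimed exceeds the 1540-day cap, so +1540 days → 29 October 2031.
Response Delay Deduction: −197 days → 15 April 2031.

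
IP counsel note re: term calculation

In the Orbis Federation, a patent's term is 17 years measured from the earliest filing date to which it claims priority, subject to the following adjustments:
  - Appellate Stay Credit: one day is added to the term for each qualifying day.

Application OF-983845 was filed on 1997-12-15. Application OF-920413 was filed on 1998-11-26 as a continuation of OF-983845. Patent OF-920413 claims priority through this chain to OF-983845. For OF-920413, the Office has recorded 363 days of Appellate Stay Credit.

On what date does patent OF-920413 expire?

December 13, 2015

Earliest priority filing: 15 December 1997.
Base term: 15 December 1997 + 17 years → 15 December 2014.
Appellate Stay Credit: +363 days → 13 December 2015.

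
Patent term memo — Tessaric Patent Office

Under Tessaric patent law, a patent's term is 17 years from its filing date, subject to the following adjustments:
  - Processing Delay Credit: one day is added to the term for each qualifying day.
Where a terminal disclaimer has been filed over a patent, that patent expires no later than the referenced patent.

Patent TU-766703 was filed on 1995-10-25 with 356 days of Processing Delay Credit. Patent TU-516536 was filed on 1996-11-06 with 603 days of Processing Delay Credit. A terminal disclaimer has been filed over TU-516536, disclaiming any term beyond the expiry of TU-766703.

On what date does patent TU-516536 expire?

2013-10-16

Natural term of TU-516536:
  Base: filing + 17 years → 6 November 2013.
  Processing Delay Credit: +603 days → 2 July 2015.
Expiry of referenced patent TU-766703:
  Base: filing + 17 years → 25 October 2012.
  Processing Delay Credit: +356 days → 16 October 2013.
Terminal disclaimer: TU-516536 expires on the earlier of 2 July 2015 and 16 October 2013.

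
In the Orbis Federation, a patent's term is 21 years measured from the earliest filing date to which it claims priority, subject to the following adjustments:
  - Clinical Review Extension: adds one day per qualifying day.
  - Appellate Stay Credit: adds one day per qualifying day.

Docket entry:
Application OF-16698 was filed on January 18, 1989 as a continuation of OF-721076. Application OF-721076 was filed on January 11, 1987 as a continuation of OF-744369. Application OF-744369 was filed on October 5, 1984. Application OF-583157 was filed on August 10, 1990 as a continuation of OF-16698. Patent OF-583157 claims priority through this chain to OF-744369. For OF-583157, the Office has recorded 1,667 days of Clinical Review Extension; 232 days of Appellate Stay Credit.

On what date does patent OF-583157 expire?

2010-12-17

Earliest priority filing: 5 October 1984.
Base term: 5 October 1984 + 21 years → 5 October 2005.
Clinical Review Extension: +1667 days → 29 April 2010.
Appellate Stay Credit: +232 days → 17 December 2010.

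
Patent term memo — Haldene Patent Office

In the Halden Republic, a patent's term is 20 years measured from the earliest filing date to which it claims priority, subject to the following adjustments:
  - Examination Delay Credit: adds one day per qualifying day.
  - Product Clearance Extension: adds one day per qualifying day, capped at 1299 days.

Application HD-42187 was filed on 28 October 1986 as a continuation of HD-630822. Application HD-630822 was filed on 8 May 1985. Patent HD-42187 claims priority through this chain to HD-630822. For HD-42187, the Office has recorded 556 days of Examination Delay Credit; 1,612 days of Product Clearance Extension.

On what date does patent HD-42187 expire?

Earliest priority filing: 8 May 1985.
Base term: 8 May 1985 + 20 years → 8 May 2005.
Examination Delay Credit: +556 days → 15 November 2006.
Product Clearance Extension: 1612 days claimed exceeds the 1299-day cap, so +1299 days → 6 June 2010.

June 6, 2010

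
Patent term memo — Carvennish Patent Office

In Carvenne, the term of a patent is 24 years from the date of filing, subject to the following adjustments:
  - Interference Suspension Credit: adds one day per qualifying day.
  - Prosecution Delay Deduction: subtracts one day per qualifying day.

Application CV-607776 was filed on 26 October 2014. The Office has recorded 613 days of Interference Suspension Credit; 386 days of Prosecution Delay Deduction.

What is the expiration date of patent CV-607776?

2039-06-10

Base term: filing date + 24 years → 26 October 2038.
Interference Suspension Credit: +613 days → 30 June 2040.
Prosecution Delay Deduction: −386 days → 10 June 2039.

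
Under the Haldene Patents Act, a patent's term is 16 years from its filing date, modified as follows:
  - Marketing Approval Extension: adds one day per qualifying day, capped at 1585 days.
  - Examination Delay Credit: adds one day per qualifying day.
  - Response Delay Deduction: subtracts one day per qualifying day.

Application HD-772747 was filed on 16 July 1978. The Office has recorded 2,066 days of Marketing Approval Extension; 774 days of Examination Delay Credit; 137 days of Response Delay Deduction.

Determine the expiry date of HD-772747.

August 15, 2000

Base term: filing date + 16 years → 16 July 1994.
Marketing Approval Extension: 2066 days claimed exceeds the 1585-day cap, so +1585 days → 17 November 1998.
Examination Delay Credit: +774 days → 30 December 2000.
Response Delay Deduction: −137 days → 15 August 2000.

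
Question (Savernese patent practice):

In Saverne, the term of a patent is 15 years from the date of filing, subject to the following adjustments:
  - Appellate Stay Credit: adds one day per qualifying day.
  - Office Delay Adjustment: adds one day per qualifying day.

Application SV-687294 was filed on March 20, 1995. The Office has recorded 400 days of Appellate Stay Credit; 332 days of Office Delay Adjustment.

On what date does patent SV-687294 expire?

Base term: filing date + 15 years → 20 March 2010.
Appellate Stay Credit: +400 days → 24 April 2011.
Office Delay Adjustment: +332 days → 21 March 2012.

2012-03-21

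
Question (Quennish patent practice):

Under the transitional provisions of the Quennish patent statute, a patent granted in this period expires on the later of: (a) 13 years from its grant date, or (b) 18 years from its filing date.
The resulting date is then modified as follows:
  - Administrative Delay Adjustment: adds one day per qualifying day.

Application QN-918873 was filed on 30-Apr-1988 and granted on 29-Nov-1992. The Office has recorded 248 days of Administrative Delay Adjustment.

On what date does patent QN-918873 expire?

(a) grant + 13 years → 29 November 2005.
(b) filing + 18 years → 30 April 2006.
Later of the two: 30 April 2006.
Administrative Delay Adjustment: +248 days → 3 January 2007.

January 3, 2007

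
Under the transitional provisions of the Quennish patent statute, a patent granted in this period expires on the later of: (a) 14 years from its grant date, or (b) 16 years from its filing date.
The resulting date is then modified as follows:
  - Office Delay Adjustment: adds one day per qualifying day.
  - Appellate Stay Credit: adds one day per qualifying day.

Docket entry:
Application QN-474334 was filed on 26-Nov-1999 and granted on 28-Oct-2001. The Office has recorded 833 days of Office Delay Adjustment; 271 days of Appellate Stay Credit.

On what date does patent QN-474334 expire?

(a) grant + 14 years → 28 October 2015.
(b) filing + 16 years → 26 November 2015.
Later of the two: 26 November 2015.
Office Delay Adjustment: +833 days → 8 March 2018.
Appellate Stay Credit: +271 days → 4 December 2018.

2018-12-04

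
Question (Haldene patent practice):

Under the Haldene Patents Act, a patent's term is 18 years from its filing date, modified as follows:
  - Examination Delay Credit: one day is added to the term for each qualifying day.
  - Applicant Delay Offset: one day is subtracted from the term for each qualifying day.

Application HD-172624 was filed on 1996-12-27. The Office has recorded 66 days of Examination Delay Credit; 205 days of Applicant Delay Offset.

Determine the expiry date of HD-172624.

Base term: filing date + 18 years → 27 December 2014.
Examination Delay Credit: +66 days → 3 March 2015.
Applicant Delay Offset: −205 days → 10 August 2014.

2014-08-10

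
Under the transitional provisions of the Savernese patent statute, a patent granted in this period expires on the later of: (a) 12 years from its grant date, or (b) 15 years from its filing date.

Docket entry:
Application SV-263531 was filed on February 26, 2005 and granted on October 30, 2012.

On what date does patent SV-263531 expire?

(a) grant + 12 years → 30 October 2024.
(b) filing + 15 years → 26 February 2020.
Later of the two: 30 October 2024.

October 30, 2024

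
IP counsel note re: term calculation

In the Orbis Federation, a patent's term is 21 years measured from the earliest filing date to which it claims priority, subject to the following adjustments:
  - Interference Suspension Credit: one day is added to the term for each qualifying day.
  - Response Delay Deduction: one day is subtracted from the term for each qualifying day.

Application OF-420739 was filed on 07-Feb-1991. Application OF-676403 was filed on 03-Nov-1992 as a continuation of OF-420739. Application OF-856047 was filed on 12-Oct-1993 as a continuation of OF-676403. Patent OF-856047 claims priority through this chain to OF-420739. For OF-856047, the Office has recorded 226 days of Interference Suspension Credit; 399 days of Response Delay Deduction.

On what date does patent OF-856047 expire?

August 18, 2011

Earliest priority filing: 7 February 1991.
Base term: 7 February 1991 + 21 years → 7 February 2012.
Interference Suspension Credit: +226 days → 20 September 2012.
Response Delay Deduction: −399 days → 18 August 2011.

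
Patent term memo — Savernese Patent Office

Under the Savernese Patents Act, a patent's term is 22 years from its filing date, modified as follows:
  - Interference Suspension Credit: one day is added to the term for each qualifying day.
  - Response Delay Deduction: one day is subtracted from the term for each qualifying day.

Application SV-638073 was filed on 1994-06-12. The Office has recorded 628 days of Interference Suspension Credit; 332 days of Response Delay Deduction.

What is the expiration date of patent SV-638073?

Base term: filing date + 22 years → 12 June 2016.
Interference Suspension Credit: +628 days → 2 March 2018.
Response Delay Deduction: −332 days → 4 April 2017.

April 4, 2017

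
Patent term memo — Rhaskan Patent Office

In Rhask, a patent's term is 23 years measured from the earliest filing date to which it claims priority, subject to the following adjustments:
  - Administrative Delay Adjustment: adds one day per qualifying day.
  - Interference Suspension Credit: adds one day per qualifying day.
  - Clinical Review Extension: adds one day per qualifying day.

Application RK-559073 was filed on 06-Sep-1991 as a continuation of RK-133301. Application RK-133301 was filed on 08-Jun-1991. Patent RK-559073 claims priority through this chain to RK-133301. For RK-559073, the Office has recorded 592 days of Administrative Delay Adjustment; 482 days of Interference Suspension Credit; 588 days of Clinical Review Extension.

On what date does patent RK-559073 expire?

December 26, 2018

Earliest priority filing: 8 June 1991.
Base term: 8 June 1991 + 23 years → 8 June 2014.
Administrative Delay Adjustment: +592 days → 21 January 2016.
Interference Suspension Credit: +482 days → 17 May 2017.
Clinical Review Extension: +588 days → 26 December 2018.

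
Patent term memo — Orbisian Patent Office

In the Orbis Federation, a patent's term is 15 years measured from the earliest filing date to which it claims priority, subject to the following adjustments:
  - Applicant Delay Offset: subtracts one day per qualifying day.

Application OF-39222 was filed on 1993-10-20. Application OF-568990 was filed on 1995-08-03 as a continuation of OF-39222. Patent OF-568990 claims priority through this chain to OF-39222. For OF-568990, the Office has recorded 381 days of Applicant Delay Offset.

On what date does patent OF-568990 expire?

Earliest priority filing: 20 October 1993.
Base term: 20 October 1993 + 15 years → 20 October 2008.
Applicant Delay Offset: −381 days → 5 October 2007.

2007-10-05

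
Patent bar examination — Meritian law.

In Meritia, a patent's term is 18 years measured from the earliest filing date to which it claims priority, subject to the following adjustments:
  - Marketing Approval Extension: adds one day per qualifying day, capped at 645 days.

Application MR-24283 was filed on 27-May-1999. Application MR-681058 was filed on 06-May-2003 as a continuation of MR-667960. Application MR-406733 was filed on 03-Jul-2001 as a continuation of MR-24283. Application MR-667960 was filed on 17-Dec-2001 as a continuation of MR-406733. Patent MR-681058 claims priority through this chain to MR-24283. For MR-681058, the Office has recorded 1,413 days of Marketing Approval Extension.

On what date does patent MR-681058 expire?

Earliest priority filing: 27 May 1999.
Base term: 27 May 1999 + 18 years → 27 May 2017.
Marketing Approval Extension: 1413 days claimed exceeds the 645-day cap, so +645 days → 3 March 2019.

2019-03-03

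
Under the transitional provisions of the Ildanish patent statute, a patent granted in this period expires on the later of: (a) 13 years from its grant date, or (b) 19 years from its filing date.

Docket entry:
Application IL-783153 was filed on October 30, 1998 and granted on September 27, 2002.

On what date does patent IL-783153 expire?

October 30, 2017

(a) grant + 13 years → 27 September 2015.
(b) filing + 19 years → 30 October 2017.
Later of the two: 30 October 2017.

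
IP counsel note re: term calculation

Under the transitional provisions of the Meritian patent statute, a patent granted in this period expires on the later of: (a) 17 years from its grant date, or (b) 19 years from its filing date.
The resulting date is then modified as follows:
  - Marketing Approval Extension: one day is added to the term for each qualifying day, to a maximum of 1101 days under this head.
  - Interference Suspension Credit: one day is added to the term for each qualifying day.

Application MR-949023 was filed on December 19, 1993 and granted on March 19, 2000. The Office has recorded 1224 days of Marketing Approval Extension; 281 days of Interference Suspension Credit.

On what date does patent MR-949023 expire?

(a) grant + 17 years → 19 March 2017.
(b) filing + 19 years → 19 December 2012.
Later of the two: 19 March 2017.
Marketing Approval Extension: 1224 days claimed exceeds the 1101-day cap, so +1101 days → 24 March 2020.
Interference Suspension Credit: +281 days → 30 December 2020.

December 30, 2020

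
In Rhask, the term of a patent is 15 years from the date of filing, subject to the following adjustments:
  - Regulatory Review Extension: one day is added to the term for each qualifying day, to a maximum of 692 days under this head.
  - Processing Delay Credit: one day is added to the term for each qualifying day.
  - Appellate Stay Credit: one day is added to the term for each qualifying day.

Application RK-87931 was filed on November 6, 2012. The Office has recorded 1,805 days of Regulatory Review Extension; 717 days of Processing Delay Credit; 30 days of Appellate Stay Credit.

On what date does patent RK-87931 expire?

Base term: filing date + 15 years → 6 November 2027.
Regulatory Review Extension: 1805 days claimed exceeds the 692-day cap, so +692 days → 28 September 2029.
Processing Delay Credit: +717 days → 15 September 2031.
Appellate Stay Credit: +30 days → 15 October 2031.

October 15, 2031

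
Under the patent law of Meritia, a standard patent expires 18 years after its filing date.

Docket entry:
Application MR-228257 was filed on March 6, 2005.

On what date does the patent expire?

2023-03-06

Filing date + 18 years → 6 March 2023.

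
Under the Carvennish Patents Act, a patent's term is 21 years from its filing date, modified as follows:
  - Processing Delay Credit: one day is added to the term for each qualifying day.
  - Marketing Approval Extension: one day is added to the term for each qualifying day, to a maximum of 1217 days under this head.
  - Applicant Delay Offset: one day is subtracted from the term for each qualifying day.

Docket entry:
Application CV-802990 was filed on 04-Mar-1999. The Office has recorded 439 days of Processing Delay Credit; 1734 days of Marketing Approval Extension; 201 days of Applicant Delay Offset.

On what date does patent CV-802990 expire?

Base term: filing date + 21 years → 4 March 2020.
Processing Delay Credit: +439 days → 17 May 2021.
Marketing Approval Extension: 1734 days claimed exceeds the 1217-day cap, so +1217 days → 15 September 2024.
Applicant Delay Offset: −201 days → 27 February 2024.

2024-02-27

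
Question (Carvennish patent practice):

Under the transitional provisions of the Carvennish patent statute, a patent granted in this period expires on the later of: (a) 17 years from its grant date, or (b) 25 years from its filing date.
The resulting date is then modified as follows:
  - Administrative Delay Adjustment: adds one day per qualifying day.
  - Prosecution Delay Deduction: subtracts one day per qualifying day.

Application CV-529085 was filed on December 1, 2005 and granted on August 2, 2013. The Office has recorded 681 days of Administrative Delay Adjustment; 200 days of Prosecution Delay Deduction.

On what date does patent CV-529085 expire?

(a) grant + 17 years → 2 August 2030.
(b) filing + 25 years → 1 December 2030.
Later of the two: 1 December 2030.
Administrative Delay Adjustment: +681 days → 12 October 2032.
Prosecution Delay Deduction: −200 days → 26 March 2032.

March 26, 2032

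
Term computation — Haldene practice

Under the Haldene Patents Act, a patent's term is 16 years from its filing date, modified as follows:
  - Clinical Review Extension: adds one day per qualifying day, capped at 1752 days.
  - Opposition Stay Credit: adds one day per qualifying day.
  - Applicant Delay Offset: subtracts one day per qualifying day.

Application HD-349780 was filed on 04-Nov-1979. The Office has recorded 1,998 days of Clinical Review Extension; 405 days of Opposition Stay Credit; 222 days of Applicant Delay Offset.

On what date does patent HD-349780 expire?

February 20, 2001

Base term: filing date + 16 years → 4 November 1995.
Clinical Review Extension: 1998 days claimed exceeds the 1752-day cap, so +1752 days → 21 August 2000.
Opposition Stay Credit: +405 days → 30 September 2001.
Applicant Delay Offset: −222 days → 20 February 2001.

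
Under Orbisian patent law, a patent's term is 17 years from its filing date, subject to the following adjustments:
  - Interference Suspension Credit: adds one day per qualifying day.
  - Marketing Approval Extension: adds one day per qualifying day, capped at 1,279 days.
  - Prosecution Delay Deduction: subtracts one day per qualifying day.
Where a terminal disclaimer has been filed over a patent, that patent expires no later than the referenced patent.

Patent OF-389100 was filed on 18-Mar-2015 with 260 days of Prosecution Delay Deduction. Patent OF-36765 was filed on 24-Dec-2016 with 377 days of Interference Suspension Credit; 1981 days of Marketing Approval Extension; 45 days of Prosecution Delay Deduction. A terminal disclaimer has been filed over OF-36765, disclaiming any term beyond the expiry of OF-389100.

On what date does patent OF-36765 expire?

Natural term of OF-36765:
  Base: filing + 17 years → 24 December 2033.
  Interference Suspension Credit: +377 days → 5 January 2035.
  Marketing Approval Extension: 1981 days claimed exceeds the 1279-day cap, so +1279 days → 7 July 2038.
  Prosecution Delay Deduction: −45 days → 23 May 2038.
Expiry of referenced patent OF-389100:
  Base: filing + 17 years → 18 March 2032.
  Prosecution Delay Deduction: −260 days → 2 July 2031.
Terminal disclaimer: OF-36765 expires on the earlier of 23 May 2038 and 2 July 2031.

July 2, 2031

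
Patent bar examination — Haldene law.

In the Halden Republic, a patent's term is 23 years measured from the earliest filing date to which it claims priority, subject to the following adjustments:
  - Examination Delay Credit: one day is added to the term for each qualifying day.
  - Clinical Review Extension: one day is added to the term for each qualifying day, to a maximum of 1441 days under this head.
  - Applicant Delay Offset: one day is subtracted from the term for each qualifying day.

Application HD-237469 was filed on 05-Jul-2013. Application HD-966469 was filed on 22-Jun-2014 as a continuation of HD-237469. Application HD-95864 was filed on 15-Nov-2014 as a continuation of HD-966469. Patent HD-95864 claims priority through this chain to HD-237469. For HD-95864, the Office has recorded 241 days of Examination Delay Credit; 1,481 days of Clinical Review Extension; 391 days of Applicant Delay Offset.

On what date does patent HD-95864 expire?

Earliest priority filing: 5 July 2013.
Base term: 5 July 2013 + 23 years → 5 July 2036.
Examination Delay Credit: +241 days → 3 March 2037.
Clinical Review Extension: 1481 days claimed exceeds the 1441-day cap, so +1441 days → 11 February 2041.
Applicant Delay Offset: −391 days → 17 January 2040.

2040-01-17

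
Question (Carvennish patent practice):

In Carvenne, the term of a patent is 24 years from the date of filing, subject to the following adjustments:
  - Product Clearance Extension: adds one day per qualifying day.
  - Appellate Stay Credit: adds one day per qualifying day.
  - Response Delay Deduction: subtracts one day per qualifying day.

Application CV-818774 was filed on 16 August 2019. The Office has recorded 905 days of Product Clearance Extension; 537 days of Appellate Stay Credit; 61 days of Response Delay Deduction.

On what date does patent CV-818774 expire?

Base term: filing date + 24 years → 16 August 2043.
Product Clearance Extension: +905 days → 6 February 2046.
Appellate Stay Credit: +537 days → 28 July 2047.
Response Delay Deduction: −61 days → 28 May 2047.

2047-05-28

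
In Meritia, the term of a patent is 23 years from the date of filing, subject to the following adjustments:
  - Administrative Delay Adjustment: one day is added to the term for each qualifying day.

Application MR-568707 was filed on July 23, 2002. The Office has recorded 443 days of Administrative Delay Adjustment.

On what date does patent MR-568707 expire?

Base term: filing date + 23 years → 23 July 2025.
Administrative Delay Adjustment: +443 days → 9 October 2026.

2026-10-09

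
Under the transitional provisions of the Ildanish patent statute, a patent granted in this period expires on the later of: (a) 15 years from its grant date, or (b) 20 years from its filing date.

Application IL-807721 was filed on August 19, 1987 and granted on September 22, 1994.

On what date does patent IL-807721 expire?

2009-09-22

(a) grant + 15 years → 22 September 2009.
(b) filing + 20 years → 19 August 2007.
Later of the two: 22 September 2009.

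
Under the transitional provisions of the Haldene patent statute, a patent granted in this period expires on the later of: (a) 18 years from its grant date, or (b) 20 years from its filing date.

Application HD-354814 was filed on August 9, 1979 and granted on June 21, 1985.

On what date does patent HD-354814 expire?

2003-06-21

(a) grant + 18 years → 21 June 2003.
(b) filing + 20 years → 9 August 1999.
Later of the two: 21 June 2003.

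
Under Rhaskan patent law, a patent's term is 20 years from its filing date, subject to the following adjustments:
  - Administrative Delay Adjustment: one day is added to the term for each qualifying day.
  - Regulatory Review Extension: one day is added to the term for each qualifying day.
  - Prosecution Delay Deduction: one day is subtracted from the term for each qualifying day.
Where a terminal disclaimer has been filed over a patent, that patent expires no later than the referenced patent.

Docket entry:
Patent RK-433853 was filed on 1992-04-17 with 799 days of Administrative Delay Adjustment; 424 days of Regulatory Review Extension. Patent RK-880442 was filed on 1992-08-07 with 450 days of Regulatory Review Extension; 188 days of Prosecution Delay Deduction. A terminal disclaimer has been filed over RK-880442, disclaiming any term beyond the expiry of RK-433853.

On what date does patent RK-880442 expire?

Natural term of RK-880442:
  Base: filing + 20 years → 7 August 2012.
  Regulatory Review Extension: +450 days → 31 October 2013.
  Prosecution Delay Deduction: −188 days → 26 April 2013.
Expiry of referenced patent RK-433853:
  Base: filing + 20 years → 17 April 2012.
  Administrative Delay Adjustment: +799 days → 25 June 2014.
  Regulatory Review Extension: +424 days → 23 August 2015.
Terminal disclaimer: RK-880442 expires on the earlier of 26 April 2013 and 23 August 2015.

April 26, 2013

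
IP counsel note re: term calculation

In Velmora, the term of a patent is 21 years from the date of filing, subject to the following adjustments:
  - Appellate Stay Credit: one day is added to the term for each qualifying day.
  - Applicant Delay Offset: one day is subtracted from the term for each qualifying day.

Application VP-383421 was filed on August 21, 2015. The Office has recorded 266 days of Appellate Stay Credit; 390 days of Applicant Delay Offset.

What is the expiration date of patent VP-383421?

2036-04-19

Base term: filing date + 21 years → 21 August 2036.
Appellate Stay Credit: +266 days → 14 May 2037.
Applicant Delay Offset: −390 days → 19 April 2036.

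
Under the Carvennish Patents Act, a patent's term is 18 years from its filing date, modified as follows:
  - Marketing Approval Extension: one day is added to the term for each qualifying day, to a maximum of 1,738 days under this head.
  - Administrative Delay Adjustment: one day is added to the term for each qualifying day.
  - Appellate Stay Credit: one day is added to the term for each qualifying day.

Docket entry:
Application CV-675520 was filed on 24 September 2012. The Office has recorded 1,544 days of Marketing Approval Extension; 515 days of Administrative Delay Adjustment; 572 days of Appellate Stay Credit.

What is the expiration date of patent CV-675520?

December 7, 2037

Base term: filing date + 18 years → 24 September 2030.
Marketing Approval Extension: 1544 days (within the 1738-day cap) → +1544 days → 16 December 2034.
Administrative Delay Adjustment: +515 days → 14 May 2036.
Appellate Stay Credit: +572 days → 7 December 2037.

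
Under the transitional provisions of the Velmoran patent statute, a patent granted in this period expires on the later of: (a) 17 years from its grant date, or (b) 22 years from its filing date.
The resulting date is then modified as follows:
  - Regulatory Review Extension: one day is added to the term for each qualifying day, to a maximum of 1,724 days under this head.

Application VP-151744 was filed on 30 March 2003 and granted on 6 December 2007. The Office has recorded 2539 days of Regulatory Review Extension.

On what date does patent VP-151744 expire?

2029-12-18

(a) grant + 17 years → 6 December 2024.
(b) filing + 22 years → 30 March 2025.
Later of the two: 30 March 2025.
Regulatory Review Extension: 2539 days claimed exceeds the 1724-day cap, so +1724 days → 18 December 2029.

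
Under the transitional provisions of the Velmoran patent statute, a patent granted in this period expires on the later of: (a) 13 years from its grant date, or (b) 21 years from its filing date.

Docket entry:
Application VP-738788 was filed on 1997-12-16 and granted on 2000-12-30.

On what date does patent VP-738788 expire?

2018-12-16

(a) grant + 13 years → 30 December 2013.
(b) filing + 21 years → 16 December 2018.
Later of the two: 16 December 2018.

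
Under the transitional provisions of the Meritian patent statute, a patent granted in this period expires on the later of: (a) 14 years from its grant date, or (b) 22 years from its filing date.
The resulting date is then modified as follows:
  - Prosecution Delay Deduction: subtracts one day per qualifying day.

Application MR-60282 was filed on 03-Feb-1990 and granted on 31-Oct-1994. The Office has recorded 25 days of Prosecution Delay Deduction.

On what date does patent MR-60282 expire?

2012-01-09

(a) grant + 14 years → 31 October 2008.
(b) filing + 22 years → 3 February 2012.
Later of the two: 3 February 2012.
Prosecution Delay Deduction: −25 days → 9 January 2012.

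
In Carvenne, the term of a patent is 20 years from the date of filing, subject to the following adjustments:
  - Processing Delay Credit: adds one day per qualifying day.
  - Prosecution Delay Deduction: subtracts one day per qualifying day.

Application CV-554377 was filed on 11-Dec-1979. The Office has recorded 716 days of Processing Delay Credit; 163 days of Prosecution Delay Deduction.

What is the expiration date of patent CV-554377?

June 16, 2001

Base term: filing date + 20 years → 11 December 1999.
Processing Delay Credit: +716 days → 26 November 2001.
Prosecution Delay Deduction: −163 days → 16 June 2001.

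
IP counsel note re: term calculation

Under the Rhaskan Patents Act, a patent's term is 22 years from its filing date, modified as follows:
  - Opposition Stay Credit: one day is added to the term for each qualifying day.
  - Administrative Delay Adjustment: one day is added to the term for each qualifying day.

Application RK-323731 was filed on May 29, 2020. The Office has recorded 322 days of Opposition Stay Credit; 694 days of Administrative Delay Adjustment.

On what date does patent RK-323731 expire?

2045-03-10

Base term: filing date + 22 years → 29 May 2042.
Opposition Stay Credit: +322 days → 16 April 2043.
Administrative Delay Adjustment: +694 days → 10 March 2045.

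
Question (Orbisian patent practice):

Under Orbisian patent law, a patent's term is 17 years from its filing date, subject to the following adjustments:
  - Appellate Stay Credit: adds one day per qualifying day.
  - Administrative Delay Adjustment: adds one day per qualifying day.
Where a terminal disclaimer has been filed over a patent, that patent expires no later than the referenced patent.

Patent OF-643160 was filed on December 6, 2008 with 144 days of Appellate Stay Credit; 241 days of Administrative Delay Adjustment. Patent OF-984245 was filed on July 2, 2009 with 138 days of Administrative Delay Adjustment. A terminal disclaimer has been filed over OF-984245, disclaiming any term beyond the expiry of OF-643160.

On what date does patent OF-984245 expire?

2026-11-17

Natural term of OF-984245:
  Base: filing + 17 years → 2 July 2026.
  Administrative Delay Adjustment: +138 days → 17 November 2026.
Expiry of referenced patent OF-643160:
  Base: filing + 17 years → 6 December 2025.
  Appellate Stay Credit: +144 days → 29 April 2026.
  Administrative Delay Adjustment: +241 days → 26 December 2026.
Terminal disclaimer: OF-984245 expires on the earlier of 17 November 2026 and 26 December 2026.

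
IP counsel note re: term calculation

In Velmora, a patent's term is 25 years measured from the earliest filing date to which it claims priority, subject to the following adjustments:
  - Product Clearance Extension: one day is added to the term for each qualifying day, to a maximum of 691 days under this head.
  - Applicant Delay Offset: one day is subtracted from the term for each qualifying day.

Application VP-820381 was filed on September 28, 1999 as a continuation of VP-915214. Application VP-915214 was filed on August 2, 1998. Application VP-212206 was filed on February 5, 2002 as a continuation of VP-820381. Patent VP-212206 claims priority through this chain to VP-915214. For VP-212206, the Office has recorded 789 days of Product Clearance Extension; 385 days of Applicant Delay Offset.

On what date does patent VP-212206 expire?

Earliest priority filing: 2 August 1998.
Base term: 2 August 1998 + 25 years → 2 August 2023.
Product Clearance Extension: 789 days claimed exceeds the 691-day cap, so +691 days → 23 June 2025.
Applicant Delay Offset: −385 days → 3 June 2024.

June 3, 2024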